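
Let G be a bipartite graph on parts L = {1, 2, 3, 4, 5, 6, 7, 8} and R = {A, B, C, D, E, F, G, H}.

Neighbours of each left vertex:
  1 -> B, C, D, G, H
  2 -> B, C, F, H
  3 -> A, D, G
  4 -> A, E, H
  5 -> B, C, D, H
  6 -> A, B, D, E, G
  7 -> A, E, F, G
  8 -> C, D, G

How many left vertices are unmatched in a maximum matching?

One maximum matching: 1-H, 2-B, 3-D, 4-E, 5-C, 6-A, 7-F, 8-G.
All 8 left vertices are matched, so no larger matching exists.
That matches 8 of the 8, leaving 0 unmatched; no matching can do better.

0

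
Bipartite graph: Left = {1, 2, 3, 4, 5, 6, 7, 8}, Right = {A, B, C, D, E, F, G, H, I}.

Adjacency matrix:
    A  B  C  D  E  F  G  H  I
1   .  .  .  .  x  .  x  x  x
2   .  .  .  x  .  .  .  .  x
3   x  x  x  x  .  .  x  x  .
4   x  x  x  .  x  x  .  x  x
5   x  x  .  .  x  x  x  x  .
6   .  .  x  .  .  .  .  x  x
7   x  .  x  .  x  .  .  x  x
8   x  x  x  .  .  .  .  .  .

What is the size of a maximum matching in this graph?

8

One maximum matching: 1→I, 2→D, 3→G, 4→H, 5→E, 6→C, 7→A, 8→B.
This saturates every left vertex, so 8 is the maximum.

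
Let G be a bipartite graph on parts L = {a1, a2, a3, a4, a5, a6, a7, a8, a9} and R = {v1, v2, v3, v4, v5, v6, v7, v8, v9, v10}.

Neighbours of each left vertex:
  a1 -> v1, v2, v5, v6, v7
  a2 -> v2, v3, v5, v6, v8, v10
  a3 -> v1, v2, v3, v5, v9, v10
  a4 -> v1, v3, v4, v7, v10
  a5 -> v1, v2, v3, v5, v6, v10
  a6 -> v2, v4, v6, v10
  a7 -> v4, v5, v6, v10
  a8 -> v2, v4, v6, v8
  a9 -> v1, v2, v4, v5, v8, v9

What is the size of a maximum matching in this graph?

One maximum matching: a1→v5, a2→v8, a3→v9, a4→v1, a5→v3, a6→v4, a7→v10, a8→v6, a9→v2.
This saturates every left vertex, so 9 is the maximum.

9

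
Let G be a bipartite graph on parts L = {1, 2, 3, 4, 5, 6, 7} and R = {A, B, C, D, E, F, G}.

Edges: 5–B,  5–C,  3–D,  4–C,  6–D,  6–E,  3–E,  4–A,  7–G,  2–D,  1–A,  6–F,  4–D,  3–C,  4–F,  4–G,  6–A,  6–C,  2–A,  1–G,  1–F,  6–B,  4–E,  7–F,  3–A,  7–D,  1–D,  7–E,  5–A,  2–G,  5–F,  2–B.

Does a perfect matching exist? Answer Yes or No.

Yes

A valid assignment of size 7: 1-D, 2-B, 3-C, 4-G, 5-F, 6-A, 7-E.
Every left vertex is matched, so this is a perfect matching.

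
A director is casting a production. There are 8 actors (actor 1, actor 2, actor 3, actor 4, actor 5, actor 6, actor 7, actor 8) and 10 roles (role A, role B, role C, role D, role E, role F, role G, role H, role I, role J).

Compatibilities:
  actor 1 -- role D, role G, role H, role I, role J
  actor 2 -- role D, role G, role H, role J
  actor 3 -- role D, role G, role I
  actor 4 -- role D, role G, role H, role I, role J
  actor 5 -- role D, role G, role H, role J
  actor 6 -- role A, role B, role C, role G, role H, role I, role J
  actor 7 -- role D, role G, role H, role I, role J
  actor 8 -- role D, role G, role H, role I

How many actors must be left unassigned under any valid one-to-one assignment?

2

A valid assignment of size 6: actor 1-role J, actor 2-role D, actor 3-role I, actor 4-role H, actor 5-role G, actor 6-role C.
The set {actor 1, actor 2, actor 3, actor 4, actor 5, actor 7, actor 8} has only 5 neighbours ({role D, role G, role H, role I, role J}), so by Hall's theorem at most 6 of the 8 actors can be matched.
That matches 6 of the 8, leaving 2 unmatched; no matching can do better.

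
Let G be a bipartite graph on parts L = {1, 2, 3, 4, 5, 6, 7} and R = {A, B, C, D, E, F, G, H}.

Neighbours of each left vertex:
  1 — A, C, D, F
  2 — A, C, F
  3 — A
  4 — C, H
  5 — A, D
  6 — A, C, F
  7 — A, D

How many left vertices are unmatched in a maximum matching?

For example, pair 1–F, 2–C, 3–A, 4–H, 5–D.
The set {1, 2, 3, 5, 6, 7} has only 4 neighbours ({A, C, D, F}), so by Hall's theorem at most 5 of the 7 left vertices can be matched.
That matches 5 of the 7, leaving 2 unmatched; no matching can do better.

2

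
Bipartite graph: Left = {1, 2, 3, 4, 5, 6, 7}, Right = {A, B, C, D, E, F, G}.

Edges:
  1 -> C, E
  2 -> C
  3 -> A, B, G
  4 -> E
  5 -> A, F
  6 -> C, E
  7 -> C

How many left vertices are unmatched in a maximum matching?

One maximum matching: 1-E, 2-C, 3-B, 5-F.
The set {1, 2, 4, 6, 7} has only 2 neighbours ({C, E}), so by Hall's theorem at most 4 of the 7 left vertices can be matched.
That matches 4 of the 7, leaving 3 unmatched; no matching can do better.

3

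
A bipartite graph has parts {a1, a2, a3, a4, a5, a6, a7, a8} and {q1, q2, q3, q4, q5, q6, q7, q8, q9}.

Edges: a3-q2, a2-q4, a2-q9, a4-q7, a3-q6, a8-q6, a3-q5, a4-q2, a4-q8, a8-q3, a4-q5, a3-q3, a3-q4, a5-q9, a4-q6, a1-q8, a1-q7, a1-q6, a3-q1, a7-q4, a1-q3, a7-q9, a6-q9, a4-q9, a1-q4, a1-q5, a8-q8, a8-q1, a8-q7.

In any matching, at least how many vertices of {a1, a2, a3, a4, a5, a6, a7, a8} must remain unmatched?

For example, pair a1-q8, a2-q4, a3-q1, a4-q7, a5-q9, a8-q6.
The set {a2, a5, a6, a7} has only 2 neighbours ({q4, q9}), so by Hall's theorem at most 6 of the 8 left vertices can be matched.
That matches 6 of the 8, leaving 2 unmatched; no matching can do better.

2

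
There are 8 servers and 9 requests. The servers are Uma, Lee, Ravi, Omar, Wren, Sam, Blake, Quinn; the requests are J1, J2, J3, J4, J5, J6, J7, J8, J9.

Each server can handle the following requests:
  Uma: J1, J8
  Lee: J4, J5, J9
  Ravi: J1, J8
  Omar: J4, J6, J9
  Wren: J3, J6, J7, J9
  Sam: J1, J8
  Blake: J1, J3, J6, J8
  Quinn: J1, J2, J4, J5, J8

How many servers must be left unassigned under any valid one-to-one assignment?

A valid assignment of size 7: Uma→J1, Lee→J5, Ravi→J8, Omar→J6, Wren→J9, Blake→J3, Quinn→J2.
The set {Uma, Ravi, Sam} has only 2 neighbours ({J1, J8}), so by Hall's theorem at most 7 of the 8 servers can be matched.
That matches 7 of the 8, leaving 1 unmatched; no matching can do better.

1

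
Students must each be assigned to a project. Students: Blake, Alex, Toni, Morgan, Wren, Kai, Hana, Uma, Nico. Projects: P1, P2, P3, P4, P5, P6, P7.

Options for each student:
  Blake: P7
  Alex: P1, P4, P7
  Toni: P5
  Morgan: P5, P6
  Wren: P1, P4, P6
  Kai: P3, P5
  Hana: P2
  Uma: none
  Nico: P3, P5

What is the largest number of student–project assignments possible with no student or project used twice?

7

One maximum matching: Blake→P7, Alex→P4, Toni→P5, Morgan→P6, Wren→P1, Kai→P3, Hana→P2.
The set {Toni, Kai, Uma, Nico} has only 2 neighbours ({P3, P5}), so by Hall's theorem at most 7 of the 9 students can be matched.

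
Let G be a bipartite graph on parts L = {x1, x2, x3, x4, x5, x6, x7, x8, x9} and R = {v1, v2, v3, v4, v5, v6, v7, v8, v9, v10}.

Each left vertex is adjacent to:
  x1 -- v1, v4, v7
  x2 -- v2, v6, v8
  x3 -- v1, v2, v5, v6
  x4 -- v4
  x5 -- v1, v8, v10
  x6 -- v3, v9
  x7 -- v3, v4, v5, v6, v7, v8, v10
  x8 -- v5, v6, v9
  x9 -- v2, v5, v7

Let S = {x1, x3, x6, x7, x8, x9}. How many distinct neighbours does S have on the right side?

The union of neighbours of {x1, x3, x6, x7, x8, x9} is {v1, v2, v3, v4, v5, v6, v7, v8, v9, v10}, which has 10 elements.
Since |N(S)| = 10 ≥ |S| = 6, Hall's condition holds for this subset.

10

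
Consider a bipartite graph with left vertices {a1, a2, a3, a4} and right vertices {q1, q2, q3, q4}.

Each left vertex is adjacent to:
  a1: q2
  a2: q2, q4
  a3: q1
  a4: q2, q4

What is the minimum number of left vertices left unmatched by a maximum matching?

1

A valid assignment of size 3: a1–q2, a2–q4, a3–q1.
The set {a1, a2, a4} has only 2 neighbours ({q2, q4}), so by Hall's theorem at most 3 of the 4 left vertices can be matched.
That matches 3 of the 4, leaving 1 unmatched; no matching can do better.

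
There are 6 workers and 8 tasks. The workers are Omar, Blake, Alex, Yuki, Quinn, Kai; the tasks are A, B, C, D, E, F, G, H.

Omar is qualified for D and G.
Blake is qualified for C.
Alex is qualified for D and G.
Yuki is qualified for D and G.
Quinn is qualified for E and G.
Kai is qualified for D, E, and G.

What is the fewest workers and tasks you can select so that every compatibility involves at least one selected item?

4

{Blake, D, E, G} is a vertex cover of size 4: every edge has an endpoint in this set.
No smaller cover exists because Omar–D, Blake–C, Alex–G, Quinn–E is a matching of size 4, and a cover must include an endpoint of each of these disjoint edges (König's theorem).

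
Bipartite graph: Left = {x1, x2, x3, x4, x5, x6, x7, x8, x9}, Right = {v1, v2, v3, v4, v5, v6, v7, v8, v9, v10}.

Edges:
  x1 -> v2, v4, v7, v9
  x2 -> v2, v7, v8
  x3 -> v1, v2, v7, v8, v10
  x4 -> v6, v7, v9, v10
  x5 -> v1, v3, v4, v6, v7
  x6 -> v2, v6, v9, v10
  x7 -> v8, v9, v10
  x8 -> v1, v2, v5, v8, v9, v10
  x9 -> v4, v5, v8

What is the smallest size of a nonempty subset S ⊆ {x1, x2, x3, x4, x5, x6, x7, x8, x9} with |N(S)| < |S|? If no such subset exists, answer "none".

none

A matching saturating every left vertex exists, for instance x1→v4, x2→v2, x3→v10, x4→v7, x5→v3, x6→v6, x7→v9, x8→v1, x9→v8.
By Hall's marriage theorem, this means |N(S)| ≥ |S| for every subset S, so no violating subset exists.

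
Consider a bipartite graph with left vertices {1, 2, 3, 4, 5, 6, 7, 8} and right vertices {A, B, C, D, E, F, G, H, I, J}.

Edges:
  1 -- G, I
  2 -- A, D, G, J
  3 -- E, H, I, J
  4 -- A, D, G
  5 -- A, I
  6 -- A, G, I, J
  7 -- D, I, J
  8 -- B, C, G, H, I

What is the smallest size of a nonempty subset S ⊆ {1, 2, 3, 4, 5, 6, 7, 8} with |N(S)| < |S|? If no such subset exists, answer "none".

Take S = {1, 2, 4, 5, 6, 7}. Its neighbourhood is {A, D, G, I, J}, so |N(S)| = 5 < |S| = 6.
Every subset of size less than 6 has at least as many neighbours as members, so 6 is the minimum.

6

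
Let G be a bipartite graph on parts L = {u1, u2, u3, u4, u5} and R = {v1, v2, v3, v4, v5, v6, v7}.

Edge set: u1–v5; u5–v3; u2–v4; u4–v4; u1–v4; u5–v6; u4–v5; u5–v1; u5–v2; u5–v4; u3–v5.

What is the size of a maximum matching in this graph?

For example, pair u1→v5, u2→v4, u5→v3.
The set {u1, u2, u3, u4} has only 2 neighbours ({v4, v5}), so by Hall's theorem at most 3 of the 5 left vertices can be matched.

3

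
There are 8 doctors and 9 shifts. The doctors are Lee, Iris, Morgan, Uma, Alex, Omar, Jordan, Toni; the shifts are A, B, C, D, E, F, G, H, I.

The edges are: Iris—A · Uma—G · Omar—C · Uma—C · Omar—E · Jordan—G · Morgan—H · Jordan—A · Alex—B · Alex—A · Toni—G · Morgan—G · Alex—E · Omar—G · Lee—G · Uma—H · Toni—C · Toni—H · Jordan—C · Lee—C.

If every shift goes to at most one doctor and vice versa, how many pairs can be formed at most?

One maximum matching: Lee→G, Iris→A, Morgan→H, Uma→C, Alex→B, Omar→E.
The set {Lee, Iris, Morgan, Uma, Jordan, Toni} has only 4 neighbours ({A, C, G, H}), so by Hall's theorem at most 6 of the 8 doctors can be matched.

6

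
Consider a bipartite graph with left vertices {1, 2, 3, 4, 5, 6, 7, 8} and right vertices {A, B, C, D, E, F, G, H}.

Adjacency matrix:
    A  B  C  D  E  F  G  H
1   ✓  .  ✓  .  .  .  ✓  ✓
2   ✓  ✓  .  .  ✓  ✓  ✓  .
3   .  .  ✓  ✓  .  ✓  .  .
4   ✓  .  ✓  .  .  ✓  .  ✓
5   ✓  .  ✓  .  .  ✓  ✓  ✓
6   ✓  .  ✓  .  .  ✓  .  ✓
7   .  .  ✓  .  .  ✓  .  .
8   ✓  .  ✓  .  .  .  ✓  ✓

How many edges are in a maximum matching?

7

One maximum matching: 1–G, 2–E, 3–D, 4–H, 5–A, 6–C, 7–F.
The set {1, 4, 5, 6, 7, 8} has only 5 neighbours ({A, C, F, G, H}), so by Hall's theorem at most 7 of the 8 left vertices can be matched.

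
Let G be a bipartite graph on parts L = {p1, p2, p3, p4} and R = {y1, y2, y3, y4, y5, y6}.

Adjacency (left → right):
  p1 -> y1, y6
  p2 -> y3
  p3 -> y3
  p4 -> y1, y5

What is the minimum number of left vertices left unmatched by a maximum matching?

1

For example, pair p1→y6, p2→y3, p4→y1.
The set {p2, p3} has only 1 neighbour ({y3}), so by Hall's theorem at most 3 of the 4 left vertices can be matched.
That matches 3 of the 4, leaving 1 unmatched; no matching can do better.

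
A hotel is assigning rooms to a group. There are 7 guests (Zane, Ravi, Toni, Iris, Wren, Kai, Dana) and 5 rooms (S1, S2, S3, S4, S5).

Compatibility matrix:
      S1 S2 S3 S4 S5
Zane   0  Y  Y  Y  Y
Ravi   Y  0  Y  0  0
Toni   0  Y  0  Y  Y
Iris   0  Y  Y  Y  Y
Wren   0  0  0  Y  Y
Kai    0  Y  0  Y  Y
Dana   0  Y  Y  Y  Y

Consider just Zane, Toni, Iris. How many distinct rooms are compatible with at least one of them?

4

The union of neighbours of {Zane, Toni, Iris} is {S2, S3, S4, S5}, which has 4 elements.
Since |N(S)| = 4 ≥ |S| = 3, Hall's condition holds for this subset.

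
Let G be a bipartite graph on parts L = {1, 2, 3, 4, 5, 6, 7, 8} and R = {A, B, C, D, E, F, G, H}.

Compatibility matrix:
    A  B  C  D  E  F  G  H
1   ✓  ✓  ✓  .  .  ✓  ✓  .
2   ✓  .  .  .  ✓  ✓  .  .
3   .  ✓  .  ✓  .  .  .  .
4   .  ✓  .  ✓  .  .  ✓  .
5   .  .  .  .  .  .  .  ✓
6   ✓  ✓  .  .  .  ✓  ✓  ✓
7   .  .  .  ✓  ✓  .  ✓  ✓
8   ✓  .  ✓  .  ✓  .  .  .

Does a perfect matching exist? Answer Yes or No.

Yes

For example, pair 1→C, 2→F, 3→B, 4→G, 5→H, 6→A, 7→D, 8→E.
All 8 left vertices are covered.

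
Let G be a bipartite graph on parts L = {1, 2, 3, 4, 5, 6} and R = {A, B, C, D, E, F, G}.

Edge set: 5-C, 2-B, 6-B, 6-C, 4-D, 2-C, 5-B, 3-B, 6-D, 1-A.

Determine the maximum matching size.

4

A valid assignment of size 4: 1→A, 2→C, 3→B, 4→D.
The set {2, 3, 4, 5, 6} has only 3 neighbours ({B, C, D}), so by Hall's theorem at most 4 of the 6 left vertices can be matched.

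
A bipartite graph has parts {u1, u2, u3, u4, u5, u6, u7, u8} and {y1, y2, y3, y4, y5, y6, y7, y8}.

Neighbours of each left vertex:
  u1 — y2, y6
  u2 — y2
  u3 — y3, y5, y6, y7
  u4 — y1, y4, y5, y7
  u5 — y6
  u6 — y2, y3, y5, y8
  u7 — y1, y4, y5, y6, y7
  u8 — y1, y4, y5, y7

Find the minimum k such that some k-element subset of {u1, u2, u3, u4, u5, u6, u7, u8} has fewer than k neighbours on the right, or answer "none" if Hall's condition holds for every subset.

3

Take S = {u1, u2, u5}. Its neighbourhood is {y2, y6}, so |N(S)| = 2 < |S| = 3.
Every subset of size less than 3 has at least as many neighbours as members, so 3 is the minimum.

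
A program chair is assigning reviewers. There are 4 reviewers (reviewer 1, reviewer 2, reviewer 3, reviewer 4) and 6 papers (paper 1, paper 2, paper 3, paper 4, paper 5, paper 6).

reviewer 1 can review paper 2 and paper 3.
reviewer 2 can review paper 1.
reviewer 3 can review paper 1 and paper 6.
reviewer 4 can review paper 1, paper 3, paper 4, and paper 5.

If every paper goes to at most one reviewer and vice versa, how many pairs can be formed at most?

4

One maximum matching: reviewer 1–paper 2, reviewer 2–paper 1, reviewer 3–paper 6, reviewer 4–paper 4.
All 4 reviewers are matched, so no larger matching exists.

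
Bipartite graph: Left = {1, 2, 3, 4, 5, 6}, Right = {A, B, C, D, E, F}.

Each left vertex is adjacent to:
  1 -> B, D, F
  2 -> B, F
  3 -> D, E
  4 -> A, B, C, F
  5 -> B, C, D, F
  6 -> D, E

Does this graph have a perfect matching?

Yes

For example, pair 1-B, 2-F, 3-D, 4-A, 5-C, 6-E.
All 6 left vertices are covered.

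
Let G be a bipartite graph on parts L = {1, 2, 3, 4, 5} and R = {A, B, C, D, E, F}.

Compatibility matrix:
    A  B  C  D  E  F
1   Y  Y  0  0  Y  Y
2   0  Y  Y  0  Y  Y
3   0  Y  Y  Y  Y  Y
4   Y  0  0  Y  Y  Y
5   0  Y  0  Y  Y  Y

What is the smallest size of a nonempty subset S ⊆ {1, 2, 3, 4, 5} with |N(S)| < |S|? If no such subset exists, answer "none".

none

A matching saturating every left vertex exists, for instance 1→F, 2→C, 3→E, 4→D, 5→B.
By Hall's marriage theorem, this means |N(S)| ≥ |S| for every subset S, so no violating subset exists.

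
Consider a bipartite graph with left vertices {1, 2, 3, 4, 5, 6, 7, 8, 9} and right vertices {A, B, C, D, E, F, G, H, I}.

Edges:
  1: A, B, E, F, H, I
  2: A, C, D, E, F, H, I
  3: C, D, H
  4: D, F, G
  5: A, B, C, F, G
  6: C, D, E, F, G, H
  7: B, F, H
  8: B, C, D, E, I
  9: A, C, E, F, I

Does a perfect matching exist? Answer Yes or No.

Yes

For example, pair 1-I, 2-E, 3-C, 4-D, 5-G, 6-H, 7-F, 8-B, 9-A.
All 9 left vertices are covered.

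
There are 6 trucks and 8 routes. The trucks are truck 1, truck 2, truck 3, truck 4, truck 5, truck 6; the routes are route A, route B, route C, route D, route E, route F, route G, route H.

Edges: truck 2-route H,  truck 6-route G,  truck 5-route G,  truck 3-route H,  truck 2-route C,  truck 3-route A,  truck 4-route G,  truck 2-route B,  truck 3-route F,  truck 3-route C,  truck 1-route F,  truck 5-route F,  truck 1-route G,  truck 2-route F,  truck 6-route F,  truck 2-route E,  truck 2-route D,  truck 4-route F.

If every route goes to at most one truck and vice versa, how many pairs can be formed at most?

4

One maximum matching: truck 1–route G, truck 2–route E, truck 3–route H, truck 4–route F.
The set {truck 1, truck 4, truck 5, truck 6} has only 2 neighbours ({route F, route G}), so by Hall's theorem at most 4 of the 6 trucks can be matched.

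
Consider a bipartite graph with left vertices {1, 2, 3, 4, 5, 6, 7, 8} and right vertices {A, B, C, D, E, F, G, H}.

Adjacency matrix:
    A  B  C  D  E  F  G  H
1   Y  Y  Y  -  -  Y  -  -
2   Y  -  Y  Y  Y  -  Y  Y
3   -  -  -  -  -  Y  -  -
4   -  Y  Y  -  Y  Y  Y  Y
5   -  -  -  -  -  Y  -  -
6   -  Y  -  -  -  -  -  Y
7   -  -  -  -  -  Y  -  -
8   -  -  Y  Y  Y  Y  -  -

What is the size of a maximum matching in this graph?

One maximum matching: 1→C, 2→A, 3→F, 4→G, 6→B, 8→E.
The set {3, 5, 7} has only 1 neighbour ({F}), so by Hall's theorem at most 6 of the 8 left vertices can be matched.

6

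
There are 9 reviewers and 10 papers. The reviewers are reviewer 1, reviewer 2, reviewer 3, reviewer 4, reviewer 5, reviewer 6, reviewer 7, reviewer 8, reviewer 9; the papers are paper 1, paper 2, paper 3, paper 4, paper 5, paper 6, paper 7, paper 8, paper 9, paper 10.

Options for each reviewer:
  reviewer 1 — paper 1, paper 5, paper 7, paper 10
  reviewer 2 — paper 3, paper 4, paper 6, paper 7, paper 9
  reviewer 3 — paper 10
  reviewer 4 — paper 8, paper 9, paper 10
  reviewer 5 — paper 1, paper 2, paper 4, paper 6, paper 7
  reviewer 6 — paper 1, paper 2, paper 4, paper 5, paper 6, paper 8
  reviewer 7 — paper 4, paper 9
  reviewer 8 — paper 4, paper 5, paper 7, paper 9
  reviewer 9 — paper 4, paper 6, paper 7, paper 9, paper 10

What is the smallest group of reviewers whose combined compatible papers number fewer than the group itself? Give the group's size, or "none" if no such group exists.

A matching saturating every reviewer exists, for instance reviewer 1→paper 1, reviewer 2→paper 4, reviewer 3→paper 10, reviewer 4→paper 8, reviewer 5→paper 2, reviewer 6→paper 5, reviewer 7→paper 9, reviewer 8→paper 7, reviewer 9→paper 6.
By Hall's marriage theorem, this means |N(S)| ≥ |S| for every subset S, so no violating subset exists.

none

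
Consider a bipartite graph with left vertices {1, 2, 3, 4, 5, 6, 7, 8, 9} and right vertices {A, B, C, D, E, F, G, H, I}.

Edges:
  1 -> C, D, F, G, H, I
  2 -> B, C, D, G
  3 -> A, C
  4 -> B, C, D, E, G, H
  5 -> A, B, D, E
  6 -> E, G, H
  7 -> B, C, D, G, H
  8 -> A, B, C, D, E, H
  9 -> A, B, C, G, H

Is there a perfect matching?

The set {2, 3, 4, 5, 6, 7, 8, 9} has only 7 neighbours ({A, B, C, D, E, G, H}), so by Hall's theorem at most 8 of the 9 left vertices can be matched.
Hence no matching covers every left vertex.

No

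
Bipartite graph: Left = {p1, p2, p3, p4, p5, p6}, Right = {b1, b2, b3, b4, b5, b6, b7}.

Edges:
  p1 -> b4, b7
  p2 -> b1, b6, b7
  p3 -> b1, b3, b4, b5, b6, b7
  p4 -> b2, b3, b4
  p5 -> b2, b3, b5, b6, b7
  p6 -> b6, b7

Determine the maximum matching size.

6

A valid assignment of size 6: p1–b4, p2–b7, p3–b1, p4–b3, p5–b5, p6–b6.
All 6 left vertices are matched, so no larger matching exists.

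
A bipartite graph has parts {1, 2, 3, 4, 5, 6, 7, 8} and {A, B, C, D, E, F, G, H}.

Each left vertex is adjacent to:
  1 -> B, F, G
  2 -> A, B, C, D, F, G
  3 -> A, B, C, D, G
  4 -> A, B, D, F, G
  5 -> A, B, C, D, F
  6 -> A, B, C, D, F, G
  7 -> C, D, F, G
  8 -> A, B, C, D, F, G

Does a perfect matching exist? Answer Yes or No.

The set {1, 2, 3, 4, 5, 6, 7, 8} has only 6 neighbours ({A, B, C, D, F, G}), so by Hall's theorem at most 6 of the 8 left vertices can be matched.
Hence no matching covers every left vertex.

No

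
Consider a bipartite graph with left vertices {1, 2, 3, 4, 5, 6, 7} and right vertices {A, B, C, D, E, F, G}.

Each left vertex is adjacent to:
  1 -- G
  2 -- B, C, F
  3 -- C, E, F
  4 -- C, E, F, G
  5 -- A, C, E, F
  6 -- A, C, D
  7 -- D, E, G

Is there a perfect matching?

Yes

One maximum matching: 1-G, 2-B, 3-F, 4-C, 5-A, 6-D, 7-E.
All 7 left vertices are covered.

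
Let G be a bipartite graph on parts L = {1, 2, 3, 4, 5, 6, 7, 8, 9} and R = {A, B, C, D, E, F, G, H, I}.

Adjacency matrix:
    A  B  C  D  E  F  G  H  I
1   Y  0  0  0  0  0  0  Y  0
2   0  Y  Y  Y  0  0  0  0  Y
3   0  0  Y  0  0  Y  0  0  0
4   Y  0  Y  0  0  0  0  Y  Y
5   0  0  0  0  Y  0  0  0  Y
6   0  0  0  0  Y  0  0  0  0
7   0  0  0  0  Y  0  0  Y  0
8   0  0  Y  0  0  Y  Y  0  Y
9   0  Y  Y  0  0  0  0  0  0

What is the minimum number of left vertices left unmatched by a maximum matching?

0

One maximum matching: 1-A, 2-D, 3-F, 4-C, 5-I, 6-E, 7-H, 8-G, 9-B.
All 9 left vertices are matched, so no larger matching exists.
That matches 9 of the 9, leaving 0 unmatched; no matching can do better.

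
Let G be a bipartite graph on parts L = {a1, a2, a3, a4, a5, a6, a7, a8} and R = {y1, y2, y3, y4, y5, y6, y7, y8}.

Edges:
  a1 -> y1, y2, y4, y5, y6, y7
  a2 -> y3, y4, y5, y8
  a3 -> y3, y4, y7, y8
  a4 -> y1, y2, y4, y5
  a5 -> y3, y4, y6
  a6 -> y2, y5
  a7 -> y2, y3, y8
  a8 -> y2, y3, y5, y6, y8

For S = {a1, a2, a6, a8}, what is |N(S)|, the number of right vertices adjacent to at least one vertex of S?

8

The union of neighbours of {a1, a2, a6, a8} is {y1, y2, y3, y4, y5, y6, y7, y8}, which has 8 elements.
Since |N(S)| = 8 ≥ |S| = 4, Hall's condition holds for this subset.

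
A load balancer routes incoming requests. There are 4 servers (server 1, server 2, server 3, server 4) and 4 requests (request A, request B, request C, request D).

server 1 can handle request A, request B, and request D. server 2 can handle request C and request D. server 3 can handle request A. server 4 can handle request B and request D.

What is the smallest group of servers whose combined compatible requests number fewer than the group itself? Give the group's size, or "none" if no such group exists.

none

A matching saturating every server exists, for instance server 1→request B, server 2→request C, server 3→request A, server 4→request D.
By Hall's marriage theorem, this means |N(S)| ≥ |S| for every subset S, so no violating subset exists.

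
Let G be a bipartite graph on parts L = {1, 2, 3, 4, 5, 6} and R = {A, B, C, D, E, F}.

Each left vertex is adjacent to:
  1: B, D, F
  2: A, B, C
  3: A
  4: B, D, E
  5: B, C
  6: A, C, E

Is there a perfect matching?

A valid assignment of size 6: 1–F, 2–C, 3–A, 4–D, 5–B, 6–E.
All 6 left vertices are covered.

Yes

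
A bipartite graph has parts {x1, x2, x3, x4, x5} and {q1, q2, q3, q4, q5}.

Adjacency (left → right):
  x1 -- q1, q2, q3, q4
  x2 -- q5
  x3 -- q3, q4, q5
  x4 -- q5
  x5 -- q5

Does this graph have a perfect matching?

The set {x2, x4, x5} has only 1 neighbour ({q5}), so by Hall's theorem at most 3 of the 5 left vertices can be matched.
Hence no matching covers every left vertex.

No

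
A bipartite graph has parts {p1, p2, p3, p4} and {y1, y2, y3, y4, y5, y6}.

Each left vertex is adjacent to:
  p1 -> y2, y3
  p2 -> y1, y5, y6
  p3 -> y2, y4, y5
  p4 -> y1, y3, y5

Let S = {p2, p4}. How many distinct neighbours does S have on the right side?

4

The union of neighbours of {p2, p4} is {y1, y3, y5, y6}, which has 4 elements.
Since |N(S)| = 4 ≥ |S| = 2, Hall's condition holds for this subset.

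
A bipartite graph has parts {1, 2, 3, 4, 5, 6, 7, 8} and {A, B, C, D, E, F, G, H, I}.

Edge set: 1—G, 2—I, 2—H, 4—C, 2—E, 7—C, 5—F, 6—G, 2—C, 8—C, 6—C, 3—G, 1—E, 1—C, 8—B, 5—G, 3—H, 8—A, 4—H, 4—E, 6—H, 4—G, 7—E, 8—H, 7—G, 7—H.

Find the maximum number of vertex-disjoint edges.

7

A valid assignment of size 7: 1–G, 2–I, 3–H, 4–E, 5–F, 6–C, 8–B.
The set {1, 3, 4, 6, 7} has only 4 neighbours ({C, E, G, H}), so by Hall's theorem at most 7 of the 8 left vertices can be matched.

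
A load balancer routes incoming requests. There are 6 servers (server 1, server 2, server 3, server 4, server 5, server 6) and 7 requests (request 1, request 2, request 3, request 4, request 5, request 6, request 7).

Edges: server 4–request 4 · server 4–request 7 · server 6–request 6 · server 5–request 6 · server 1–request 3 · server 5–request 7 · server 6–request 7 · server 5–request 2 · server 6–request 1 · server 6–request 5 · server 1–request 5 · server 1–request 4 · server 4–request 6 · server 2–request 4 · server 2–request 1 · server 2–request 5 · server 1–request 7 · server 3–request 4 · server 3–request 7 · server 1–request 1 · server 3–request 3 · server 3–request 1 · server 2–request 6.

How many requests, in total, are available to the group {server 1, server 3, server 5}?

7

The union of neighbours of {server 1, server 3, server 5} is {request 1, request 2, request 3, request 4, request 5, request 6, request 7}, which has 7 elements.
Since |N(S)| = 7 ≥ |S| = 3, Hall's condition holds for this subset.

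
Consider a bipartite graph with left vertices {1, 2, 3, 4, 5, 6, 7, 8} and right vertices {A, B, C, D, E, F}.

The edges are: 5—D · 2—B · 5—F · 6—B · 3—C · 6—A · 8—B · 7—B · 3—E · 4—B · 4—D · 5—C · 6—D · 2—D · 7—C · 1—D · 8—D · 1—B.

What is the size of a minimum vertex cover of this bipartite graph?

The 6 edges 1–D, 2–B, 3–E, 5–F, 6–A, 7–C form a matching, so any vertex cover needs at least 6 vertices (one per matched edge).
Conversely {3, 5, 6, 7, B, D} meets every edge and has exactly 6 vertices, so 6 is optimal.

6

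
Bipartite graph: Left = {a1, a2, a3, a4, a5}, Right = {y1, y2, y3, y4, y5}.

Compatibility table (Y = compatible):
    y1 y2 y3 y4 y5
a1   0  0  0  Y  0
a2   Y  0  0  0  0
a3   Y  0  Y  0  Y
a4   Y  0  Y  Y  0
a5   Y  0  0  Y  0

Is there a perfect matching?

No

The set {a1, a2, a5} has only 2 neighbours ({y1, y4}), so by Hall's theorem at most 4 of the 5 left vertices can be matched.
Hence no matching covers every left vertex.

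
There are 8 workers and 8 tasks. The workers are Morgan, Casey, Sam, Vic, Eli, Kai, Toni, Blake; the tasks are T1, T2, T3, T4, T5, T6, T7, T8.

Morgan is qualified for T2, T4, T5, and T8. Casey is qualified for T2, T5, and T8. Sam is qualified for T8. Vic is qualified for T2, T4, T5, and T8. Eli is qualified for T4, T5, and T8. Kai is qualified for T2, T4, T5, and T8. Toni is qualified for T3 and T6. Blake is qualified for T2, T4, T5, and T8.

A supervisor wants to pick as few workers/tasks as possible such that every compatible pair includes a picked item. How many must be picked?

A maximum matching has 5 edges (e.g. Morgan–T4, Casey–T2, Sam–T8, Vic–T5, Toni–T6).
By König's theorem the minimum vertex cover has the same size. One such cover is {Toni, T2, T4, T5, T8}.

5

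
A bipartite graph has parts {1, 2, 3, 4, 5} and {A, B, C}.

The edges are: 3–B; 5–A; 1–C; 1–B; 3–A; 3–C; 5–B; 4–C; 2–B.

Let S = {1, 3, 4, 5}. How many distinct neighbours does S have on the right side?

The union of neighbours of {1, 3, 4, 5} is {A, B, C}, which has 3 elements.
Since |N(S)| = 3 < |S| = 4, Hall's condition fails for this subset.

3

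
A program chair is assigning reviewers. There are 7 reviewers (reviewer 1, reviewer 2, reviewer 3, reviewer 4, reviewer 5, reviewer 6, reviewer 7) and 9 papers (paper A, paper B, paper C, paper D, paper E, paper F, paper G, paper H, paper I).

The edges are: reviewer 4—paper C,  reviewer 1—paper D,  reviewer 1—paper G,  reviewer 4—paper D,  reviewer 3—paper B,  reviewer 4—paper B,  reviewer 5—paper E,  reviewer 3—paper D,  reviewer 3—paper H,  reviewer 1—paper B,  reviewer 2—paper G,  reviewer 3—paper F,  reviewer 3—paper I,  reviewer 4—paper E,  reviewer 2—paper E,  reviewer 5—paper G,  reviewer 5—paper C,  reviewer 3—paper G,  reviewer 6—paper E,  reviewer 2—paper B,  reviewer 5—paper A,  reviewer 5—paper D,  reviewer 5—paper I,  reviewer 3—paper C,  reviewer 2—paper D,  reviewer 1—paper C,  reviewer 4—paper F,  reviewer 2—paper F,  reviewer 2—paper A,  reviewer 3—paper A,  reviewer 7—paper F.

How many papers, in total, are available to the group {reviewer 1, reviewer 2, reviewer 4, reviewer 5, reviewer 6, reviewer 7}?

The union of neighbours of {reviewer 1, reviewer 2, reviewer 4, reviewer 5, reviewer 6, reviewer 7} is {paper A, paper B, paper C, paper D, paper E, paper F, paper G, paper I}, which has 8 elements.
Since |N(S)| = 8 ≥ |S| = 6, Hall's condition holds for this subset.

8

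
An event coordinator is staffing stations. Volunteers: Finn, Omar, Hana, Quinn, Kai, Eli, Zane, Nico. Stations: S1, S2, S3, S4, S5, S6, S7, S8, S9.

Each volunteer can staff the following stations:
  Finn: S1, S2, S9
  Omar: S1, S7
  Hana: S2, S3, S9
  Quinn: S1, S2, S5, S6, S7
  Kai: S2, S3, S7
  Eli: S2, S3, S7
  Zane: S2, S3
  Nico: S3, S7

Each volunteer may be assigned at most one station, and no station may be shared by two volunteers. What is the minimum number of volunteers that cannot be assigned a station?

For example, pair Finn–S9, Omar–S1, Hana–S3, Quinn–S6, Kai–S7, Eli–S2.
The set {Finn, Omar, Hana, Kai, Eli, Zane, Nico} has only 5 neighbours ({S1, S2, S3, S7, S9}), so by Hall's theorem at most 6 of the 8 volunteers can be matched.
That matches 6 of the 8, leaving 2 unmatched; no matching can do better.

2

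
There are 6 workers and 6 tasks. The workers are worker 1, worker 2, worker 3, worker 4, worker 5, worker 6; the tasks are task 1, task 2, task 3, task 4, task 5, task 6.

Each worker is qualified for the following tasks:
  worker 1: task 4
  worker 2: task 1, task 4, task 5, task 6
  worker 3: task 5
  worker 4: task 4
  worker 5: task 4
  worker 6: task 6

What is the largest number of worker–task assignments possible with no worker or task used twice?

4

A valid assignment of size 4: worker 1→task 4, worker 2→task 1, worker 3→task 5, worker 6→task 6.
The set {worker 1, worker 4, worker 5} has only 1 neighbour ({task 4}), so by Hall's theorem at most 4 of the 6 workers can be matched.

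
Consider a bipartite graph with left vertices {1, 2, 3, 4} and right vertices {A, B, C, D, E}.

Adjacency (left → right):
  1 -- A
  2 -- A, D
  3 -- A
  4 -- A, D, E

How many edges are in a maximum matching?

3

For example, pair 1–A, 2–D, 4–E.
The set {1, 3} has only 1 neighbour ({A}), so by Hall's theorem at most 3 of the 4 left vertices can be matched.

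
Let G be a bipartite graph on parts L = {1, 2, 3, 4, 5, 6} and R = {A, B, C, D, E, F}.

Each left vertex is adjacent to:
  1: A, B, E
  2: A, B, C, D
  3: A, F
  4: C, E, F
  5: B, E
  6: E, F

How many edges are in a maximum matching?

A valid assignment of size 6: 1-A, 2-D, 3-F, 4-C, 5-B, 6-E.
All 6 left vertices are matched, so no larger matching exists.

6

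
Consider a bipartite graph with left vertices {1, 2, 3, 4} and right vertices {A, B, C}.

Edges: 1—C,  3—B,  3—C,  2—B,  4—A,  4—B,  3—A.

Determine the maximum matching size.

For example, pair 1–C, 2–B, 3–A.
The set {1, 2, 3, 4} has only 3 neighbours ({A, B, C}), so by Hall's theorem at most 3 of the 4 left vertices can be matched.

3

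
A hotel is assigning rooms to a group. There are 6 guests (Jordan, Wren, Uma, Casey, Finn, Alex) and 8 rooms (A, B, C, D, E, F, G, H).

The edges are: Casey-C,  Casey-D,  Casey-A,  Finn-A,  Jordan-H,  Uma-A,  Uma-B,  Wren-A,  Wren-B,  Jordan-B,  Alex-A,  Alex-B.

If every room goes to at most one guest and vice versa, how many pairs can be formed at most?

One maximum matching: Jordan→H, Wren→A, Uma→B, Casey→C.
The set {Wren, Uma, Finn, Alex} has only 2 neighbours ({A, B}), so by Hall's theorem at most 4 of the 6 guests can be matched.

4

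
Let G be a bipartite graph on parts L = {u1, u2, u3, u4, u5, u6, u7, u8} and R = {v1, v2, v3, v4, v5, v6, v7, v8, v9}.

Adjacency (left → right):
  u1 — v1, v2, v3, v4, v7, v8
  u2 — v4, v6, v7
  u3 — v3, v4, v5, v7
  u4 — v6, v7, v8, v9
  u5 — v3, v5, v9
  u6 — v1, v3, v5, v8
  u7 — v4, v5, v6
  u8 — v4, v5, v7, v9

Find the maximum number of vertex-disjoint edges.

8

A valid assignment of size 8: u1→v2, u2→v4, u3→v3, u4→v6, u5→v9, u6→v1, u7→v5, u8→v7.
This saturates every left vertex, so 8 is the maximum.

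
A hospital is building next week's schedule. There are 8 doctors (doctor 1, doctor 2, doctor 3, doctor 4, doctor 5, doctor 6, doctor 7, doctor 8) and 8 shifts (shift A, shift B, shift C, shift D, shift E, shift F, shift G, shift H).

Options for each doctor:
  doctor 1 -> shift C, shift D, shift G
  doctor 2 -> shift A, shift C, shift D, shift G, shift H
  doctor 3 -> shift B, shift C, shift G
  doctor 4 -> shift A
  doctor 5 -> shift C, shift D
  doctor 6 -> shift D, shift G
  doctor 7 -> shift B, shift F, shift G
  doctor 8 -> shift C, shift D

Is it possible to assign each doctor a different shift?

The set {doctor 1, doctor 5, doctor 6, doctor 8} has only 3 neighbours ({shift C, shift D, shift G}), so by Hall's theorem at most 7 of the 8 doctors can be matched.
Hence no matching covers every doctor.

No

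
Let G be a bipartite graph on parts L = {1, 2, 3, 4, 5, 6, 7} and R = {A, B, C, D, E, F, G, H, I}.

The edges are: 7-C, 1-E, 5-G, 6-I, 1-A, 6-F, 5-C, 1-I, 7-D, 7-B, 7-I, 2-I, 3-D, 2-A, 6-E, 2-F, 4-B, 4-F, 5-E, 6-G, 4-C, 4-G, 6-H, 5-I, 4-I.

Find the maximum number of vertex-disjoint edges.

For example, pair 1–I, 2–F, 3–D, 4–G, 5–C, 6–E, 7–B.
This saturates every left vertex, so 7 is the maximum.

7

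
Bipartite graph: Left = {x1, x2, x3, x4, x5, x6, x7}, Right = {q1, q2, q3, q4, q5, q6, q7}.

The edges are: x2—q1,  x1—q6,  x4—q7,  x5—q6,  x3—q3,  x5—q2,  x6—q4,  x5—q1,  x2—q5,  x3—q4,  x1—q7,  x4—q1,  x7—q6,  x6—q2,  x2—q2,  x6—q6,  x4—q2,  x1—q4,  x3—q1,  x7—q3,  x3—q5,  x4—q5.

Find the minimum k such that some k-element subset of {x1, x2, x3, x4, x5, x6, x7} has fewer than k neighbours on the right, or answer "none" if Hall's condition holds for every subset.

none

A matching saturating every left vertex exists, for instance x1→q4, x2→q5, x3→q3, x4→q7, x5→q1, x6→q2, x7→q6.
By Hall's marriage theorem, this means |N(S)| ≥ |S| for every subset S, so no violating subset exists.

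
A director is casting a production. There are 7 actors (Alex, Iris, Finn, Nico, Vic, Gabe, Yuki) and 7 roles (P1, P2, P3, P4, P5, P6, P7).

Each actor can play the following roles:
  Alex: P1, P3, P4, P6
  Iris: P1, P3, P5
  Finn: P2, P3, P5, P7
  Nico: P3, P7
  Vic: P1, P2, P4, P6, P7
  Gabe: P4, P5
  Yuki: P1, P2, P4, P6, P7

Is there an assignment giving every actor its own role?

Yes

A valid assignment of size 7: Alex-P6, Iris-P5, Finn-P7, Nico-P3, Vic-P2, Gabe-P4, Yuki-P1.
All 7 actors are covered.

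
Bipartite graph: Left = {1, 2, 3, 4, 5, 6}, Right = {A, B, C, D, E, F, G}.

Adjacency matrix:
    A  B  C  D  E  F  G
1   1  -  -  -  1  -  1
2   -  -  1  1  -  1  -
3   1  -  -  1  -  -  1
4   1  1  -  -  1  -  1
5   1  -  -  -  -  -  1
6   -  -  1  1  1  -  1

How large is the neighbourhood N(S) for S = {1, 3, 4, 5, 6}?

6

The union of neighbours of {1, 3, 4, 5, 6} is {A, B, C, D, E, G}, which has 6 elements.
Since |N(S)| = 6 ≥ |S| = 5, Hall's condition holds for this subset.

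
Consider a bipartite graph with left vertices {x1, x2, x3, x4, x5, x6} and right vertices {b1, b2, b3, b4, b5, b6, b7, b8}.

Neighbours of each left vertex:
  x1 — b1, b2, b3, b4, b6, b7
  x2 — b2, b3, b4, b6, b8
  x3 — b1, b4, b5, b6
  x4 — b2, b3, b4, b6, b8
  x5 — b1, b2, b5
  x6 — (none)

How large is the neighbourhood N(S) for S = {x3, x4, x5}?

The union of neighbours of {x3, x4, x5} is {b1, b2, b3, b4, b5, b6, b8}, which has 7 elements.
Since |N(S)| = 7 ≥ |S| = 3, Hall's condition holds for this subset.

7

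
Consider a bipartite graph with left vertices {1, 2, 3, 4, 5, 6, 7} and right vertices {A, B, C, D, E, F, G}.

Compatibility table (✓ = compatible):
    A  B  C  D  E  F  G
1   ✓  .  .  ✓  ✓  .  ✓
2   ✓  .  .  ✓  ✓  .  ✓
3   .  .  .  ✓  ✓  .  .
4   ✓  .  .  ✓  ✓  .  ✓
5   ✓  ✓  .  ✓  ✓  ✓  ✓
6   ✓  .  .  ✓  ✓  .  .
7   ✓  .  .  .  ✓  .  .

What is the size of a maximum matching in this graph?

5

A valid assignment of size 5: 1–G, 2–A, 3–D, 4–E, 5–B.
The set {1, 2, 3, 4, 6, 7} has only 4 neighbours ({A, D, E, G}), so by Hall's theorem at most 5 of the 7 left vertices can be matched.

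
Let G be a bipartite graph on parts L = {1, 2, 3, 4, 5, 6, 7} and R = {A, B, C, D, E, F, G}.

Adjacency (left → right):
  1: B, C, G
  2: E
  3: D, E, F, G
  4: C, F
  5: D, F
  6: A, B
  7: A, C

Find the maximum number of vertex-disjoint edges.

7

One maximum matching: 1-B, 2-E, 3-G, 4-F, 5-D, 6-A, 7-C.
All 7 left vertices are matched, so no larger matching exists.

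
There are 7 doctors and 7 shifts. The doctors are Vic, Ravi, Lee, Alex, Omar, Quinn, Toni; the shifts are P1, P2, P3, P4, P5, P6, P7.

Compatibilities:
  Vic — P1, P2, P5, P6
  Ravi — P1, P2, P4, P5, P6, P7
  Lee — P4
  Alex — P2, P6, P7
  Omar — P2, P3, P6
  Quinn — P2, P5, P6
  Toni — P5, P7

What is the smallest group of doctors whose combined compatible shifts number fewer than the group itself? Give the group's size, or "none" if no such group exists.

none

A matching saturating every doctor exists, for instance Vic→P1, Ravi→P2, Lee→P4, Alex→P6, Omar→P3, Quinn→P5, Toni→P7.
By Hall's marriage theorem, this means |N(S)| ≥ |S| for every subset S, so no violating subset exists.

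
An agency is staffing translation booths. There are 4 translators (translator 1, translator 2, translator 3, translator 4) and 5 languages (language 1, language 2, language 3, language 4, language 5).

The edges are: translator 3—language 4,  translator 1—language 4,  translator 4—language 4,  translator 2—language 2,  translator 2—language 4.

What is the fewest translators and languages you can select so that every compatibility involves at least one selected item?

{translator 2, language 4} is a vertex cover of size 2: every edge has an endpoint in this set.
No smaller cover exists because translator 1–language 4, translator 2–language 2 is a matching of size 2, and a cover must include an endpoint of each of these disjoint edges (König's theorem).

2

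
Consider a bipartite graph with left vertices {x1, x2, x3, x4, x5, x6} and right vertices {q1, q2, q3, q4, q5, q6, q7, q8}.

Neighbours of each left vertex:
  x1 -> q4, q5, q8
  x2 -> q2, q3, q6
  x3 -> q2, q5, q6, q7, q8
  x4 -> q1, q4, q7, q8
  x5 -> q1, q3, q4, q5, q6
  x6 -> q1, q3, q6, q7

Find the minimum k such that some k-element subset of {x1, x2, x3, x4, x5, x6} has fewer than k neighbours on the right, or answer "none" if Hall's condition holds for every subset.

A matching saturating every left vertex exists, for instance x1→q5, x2→q2, x3→q7, x4→q8, x5→q4, x6→q6.
By Hall's marriage theorem, this means |N(S)| ≥ |S| for every subset S, so no violating subset exists.

none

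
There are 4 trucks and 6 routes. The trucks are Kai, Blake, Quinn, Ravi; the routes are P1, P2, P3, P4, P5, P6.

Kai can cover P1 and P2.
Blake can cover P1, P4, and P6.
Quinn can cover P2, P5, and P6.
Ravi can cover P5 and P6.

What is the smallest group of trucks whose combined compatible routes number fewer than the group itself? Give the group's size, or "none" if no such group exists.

none

A matching saturating every truck exists, for instance Kai→P2, Blake→P1, Quinn→P6, Ravi→P5.
By Hall's marriage theorem, this means |N(S)| ≥ |S| for every subset S, so no violating subset exists.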